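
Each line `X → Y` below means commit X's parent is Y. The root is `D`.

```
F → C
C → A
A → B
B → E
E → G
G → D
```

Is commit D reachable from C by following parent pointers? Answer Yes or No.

Ancestors of C (commits reachable by following parents): {A, B, C, D, E, G}.
D is in that set, so it is an ancestor of C.

Yes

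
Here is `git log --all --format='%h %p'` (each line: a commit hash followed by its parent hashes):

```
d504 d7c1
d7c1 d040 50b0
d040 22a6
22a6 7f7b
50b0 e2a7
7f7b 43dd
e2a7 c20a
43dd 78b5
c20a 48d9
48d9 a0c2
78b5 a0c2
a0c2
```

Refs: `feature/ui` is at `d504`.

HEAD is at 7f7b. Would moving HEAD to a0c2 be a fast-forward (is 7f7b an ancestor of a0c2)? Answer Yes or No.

A fast-forward from 7f7b to a0c2 is possible iff 7f7b is an ancestor of a0c2.
Ancestors of a0c2: {a0c2}.
7f7b is not among them, so fast-forward is not possible.

No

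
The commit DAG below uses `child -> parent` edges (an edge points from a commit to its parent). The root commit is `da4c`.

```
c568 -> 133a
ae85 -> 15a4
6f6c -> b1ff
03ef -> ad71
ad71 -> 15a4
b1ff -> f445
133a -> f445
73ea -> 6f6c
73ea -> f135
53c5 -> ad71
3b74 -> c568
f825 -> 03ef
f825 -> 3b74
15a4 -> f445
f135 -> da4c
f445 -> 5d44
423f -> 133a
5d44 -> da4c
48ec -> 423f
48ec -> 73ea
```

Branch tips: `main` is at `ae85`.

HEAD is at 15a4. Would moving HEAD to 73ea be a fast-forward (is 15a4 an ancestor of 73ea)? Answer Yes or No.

A fast-forward from 15a4 to 73ea is possible iff 15a4 is an ancestor of 73ea.
Ancestors of 73ea: {5d44, 6f6c, 73ea, b1ff, da4c, f135, f445}.
15a4 is not among them, so fast-forward is not possible.

No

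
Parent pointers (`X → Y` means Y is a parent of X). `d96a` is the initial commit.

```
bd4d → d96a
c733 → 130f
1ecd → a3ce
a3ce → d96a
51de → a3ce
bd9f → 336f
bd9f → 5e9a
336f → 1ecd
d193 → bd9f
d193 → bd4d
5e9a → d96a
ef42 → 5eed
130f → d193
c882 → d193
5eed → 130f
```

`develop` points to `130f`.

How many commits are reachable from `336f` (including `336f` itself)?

Walking parent pointers from 336f: reachable set = {1ecd, 336f, a3ce, d96a}.
That is 4 commits.

4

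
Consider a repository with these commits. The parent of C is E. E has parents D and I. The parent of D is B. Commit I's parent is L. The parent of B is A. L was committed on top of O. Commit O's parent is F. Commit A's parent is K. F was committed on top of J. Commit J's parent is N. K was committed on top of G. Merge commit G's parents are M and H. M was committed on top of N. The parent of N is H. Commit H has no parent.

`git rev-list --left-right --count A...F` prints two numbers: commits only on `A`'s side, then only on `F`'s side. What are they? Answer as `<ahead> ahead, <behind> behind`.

4 ahead, 2 behind

Reachable from A: {A, G, H, K, M, N}.
Reachable from F: {F, H, J, N}.
Only in A's history (ahead): {A, G, K, M} — 4.
Only in F's history (behind): {F, J} — 2.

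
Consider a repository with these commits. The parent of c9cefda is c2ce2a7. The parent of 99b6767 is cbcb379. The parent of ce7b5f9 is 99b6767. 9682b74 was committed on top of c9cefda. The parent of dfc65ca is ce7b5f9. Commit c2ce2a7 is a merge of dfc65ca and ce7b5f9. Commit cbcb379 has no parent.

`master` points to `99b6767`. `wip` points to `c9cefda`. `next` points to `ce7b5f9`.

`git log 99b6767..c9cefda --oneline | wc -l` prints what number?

4

Reachable from c9cefda: {99b6767, c2ce2a7, c9cefda, cbcb379, ce7b5f9, dfc65ca}.
Reachable from 99b6767: {99b6767, cbcb379}.
In c9cefda's history but not 99b6767's: {c2ce2a7, c9cefda, ce7b5f9, dfc65ca} — 4 commits.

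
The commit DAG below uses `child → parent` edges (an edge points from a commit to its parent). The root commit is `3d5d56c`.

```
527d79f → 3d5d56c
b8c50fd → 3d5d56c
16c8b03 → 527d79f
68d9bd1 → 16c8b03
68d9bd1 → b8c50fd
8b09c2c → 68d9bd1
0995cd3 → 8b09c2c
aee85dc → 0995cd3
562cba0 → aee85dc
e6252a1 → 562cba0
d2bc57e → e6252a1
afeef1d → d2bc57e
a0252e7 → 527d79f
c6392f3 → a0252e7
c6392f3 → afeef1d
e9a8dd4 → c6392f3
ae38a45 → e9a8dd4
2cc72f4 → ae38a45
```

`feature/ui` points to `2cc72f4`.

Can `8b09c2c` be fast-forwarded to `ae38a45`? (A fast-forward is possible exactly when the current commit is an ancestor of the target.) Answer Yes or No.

A fast-forward from 8b09c2c to ae38a45 is possible iff 8b09c2c is an ancestor of ae38a45.
Ancestors of ae38a45: {0995cd3, 16c8b03, 3d5d56c, 527d79f, 562cba0, 68d9bd1, 8b09c2c, a0252e7, ae38a45, aee85dc, afeef1d, b8c50fd, c6392f3, d2bc57e, e6252a1, e9a8dd4}.
8b09c2c is among them, so fast-forward is possible.

Yes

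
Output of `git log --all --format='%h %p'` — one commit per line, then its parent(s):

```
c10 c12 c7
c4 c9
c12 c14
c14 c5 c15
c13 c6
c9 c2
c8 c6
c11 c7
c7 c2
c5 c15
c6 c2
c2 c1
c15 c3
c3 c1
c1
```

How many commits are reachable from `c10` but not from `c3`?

Reachable from c10: {c1, c10, c12, c14, c15, c2, c3, c5, c7}.
Reachable from c3: {c1, c3}.
In c10's history but not c3's: {c10, c12, c14, c15, c2, c5, c7} — 7 commits.

7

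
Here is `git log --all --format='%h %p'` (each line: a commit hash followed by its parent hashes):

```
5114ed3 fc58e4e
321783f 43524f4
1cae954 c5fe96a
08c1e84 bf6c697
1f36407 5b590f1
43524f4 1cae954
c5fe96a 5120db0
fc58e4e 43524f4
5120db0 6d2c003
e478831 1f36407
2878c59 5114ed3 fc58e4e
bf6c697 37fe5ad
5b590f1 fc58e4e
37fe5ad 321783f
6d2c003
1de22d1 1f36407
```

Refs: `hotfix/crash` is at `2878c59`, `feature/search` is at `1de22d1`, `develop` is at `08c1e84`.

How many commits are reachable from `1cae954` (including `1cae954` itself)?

Walking parent pointers from 1cae954: reachable set = {1cae954, 5120db0, 6d2c003, c5fe96a}.
That is 4 commits.

4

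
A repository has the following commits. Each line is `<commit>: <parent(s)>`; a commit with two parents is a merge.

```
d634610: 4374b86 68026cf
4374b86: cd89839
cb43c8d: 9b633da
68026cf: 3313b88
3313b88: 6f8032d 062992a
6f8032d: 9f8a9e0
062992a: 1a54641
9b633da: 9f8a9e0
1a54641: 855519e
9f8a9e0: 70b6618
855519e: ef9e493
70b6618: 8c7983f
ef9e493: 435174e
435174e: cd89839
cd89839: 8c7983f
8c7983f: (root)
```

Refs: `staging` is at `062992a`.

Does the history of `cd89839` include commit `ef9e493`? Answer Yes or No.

No

Ancestors of cd89839: {8c7983f, cd89839}.
ef9e493 is not in that set, so it is not an ancestor of cd89839.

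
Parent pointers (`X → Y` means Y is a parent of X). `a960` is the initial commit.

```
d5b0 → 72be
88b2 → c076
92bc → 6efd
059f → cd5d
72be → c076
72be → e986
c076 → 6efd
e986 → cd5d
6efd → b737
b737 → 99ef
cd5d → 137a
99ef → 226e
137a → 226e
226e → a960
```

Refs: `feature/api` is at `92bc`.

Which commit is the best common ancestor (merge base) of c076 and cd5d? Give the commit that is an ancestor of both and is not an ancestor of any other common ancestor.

Ancestors of c076: {226e, 6efd, 99ef, a960, b737, c076}.
Ancestors of cd5d: {137a, 226e, a960, cd5d}.
Common ancestors: {226e, a960}.
Among these, 226e is not an ancestor of any other common ancestor — it is the merge base.

226e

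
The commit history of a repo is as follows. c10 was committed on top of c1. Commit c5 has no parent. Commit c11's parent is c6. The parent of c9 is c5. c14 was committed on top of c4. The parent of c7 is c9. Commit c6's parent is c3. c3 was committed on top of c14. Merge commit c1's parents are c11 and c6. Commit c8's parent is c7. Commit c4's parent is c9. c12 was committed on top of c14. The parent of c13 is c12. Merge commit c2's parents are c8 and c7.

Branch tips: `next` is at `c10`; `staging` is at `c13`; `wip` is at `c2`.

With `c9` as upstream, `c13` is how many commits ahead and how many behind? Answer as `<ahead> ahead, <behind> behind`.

Reachable from c13: {c12, c13, c14, c4, c5, c9}.
Reachable from c9: {c5, c9}.
Only in c13's history (ahead): {c12, c13, c14, c4} — 4.
Only in c9's history (behind): {} — 0.

4 ahead, 0 behind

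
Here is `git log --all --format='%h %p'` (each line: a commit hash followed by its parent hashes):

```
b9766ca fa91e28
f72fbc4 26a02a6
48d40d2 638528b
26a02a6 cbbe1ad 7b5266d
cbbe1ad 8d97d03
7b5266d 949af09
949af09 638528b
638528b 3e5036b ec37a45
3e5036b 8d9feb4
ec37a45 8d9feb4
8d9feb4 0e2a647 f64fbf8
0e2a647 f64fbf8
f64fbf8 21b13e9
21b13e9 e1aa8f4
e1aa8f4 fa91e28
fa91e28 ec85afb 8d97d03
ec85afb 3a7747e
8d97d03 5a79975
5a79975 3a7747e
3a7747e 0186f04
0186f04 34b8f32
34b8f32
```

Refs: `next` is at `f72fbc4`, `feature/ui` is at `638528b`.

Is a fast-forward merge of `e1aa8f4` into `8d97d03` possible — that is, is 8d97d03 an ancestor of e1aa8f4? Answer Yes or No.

A fast-forward from 8d97d03 to e1aa8f4 is possible iff 8d97d03 is an ancestor of e1aa8f4.
Ancestors of e1aa8f4: {0186f04, 34b8f32, 3a7747e, 5a79975, 8d97d03, e1aa8f4, ec85afb, fa91e28}.
8d97d03 is among them, so fast-forward is possible.

Yes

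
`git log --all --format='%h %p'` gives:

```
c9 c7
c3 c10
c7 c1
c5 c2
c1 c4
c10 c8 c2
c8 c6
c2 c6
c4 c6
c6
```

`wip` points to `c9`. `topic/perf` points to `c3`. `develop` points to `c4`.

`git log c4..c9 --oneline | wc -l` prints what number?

3

Reachable from c9: {c1, c4, c6, c7, c9}.
Reachable from c4: {c4, c6}.
In c9's history but not c4's: {c1, c7, c9} — 3 commits.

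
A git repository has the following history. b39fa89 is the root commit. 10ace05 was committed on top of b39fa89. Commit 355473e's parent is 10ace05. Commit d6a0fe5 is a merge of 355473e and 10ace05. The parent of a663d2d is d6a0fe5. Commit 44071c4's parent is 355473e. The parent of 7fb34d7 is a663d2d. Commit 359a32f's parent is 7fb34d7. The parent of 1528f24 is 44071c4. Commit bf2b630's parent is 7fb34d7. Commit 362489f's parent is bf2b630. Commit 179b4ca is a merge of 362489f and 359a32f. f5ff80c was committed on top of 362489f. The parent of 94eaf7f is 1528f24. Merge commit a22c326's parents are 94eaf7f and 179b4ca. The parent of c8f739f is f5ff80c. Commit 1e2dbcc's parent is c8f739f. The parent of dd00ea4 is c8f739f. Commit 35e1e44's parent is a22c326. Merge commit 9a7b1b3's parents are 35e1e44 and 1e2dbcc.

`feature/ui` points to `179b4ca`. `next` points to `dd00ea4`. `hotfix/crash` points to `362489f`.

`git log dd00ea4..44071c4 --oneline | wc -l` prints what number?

Reachable from 44071c4: {10ace05, 355473e, 44071c4, b39fa89}.
Reachable from dd00ea4: {10ace05, 355473e, 362489f, 7fb34d7, a663d2d, b39fa89, bf2b630, c8f739f, d6a0fe5, dd00ea4, f5ff80c}.
In 44071c4's history but not dd00ea4's: {44071c4} — 1 commit.

1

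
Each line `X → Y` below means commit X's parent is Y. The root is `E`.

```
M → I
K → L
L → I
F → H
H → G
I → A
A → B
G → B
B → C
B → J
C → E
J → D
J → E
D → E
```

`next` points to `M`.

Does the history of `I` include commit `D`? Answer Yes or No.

Ancestors of I (commits reachable by following parents): {A, B, C, D, E, I, J}.
D is in that set, so it is an ancestor of I.

Yes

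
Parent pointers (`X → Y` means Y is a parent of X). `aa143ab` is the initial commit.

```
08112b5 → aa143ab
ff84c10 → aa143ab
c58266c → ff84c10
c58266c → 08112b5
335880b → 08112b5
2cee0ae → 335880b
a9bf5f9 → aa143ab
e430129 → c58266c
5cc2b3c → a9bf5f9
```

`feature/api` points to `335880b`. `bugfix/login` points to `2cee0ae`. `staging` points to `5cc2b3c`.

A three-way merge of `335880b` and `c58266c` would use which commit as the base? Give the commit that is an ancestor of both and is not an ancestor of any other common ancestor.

08112b5

Ancestors of 335880b: {08112b5, 335880b, aa143ab}.
Ancestors of c58266c: {08112b5, aa143ab, c58266c, ff84c10}.
Common ancestors: {08112b5, aa143ab}.
Among these, 08112b5 is not an ancestor of any other common ancestor — it is the merge base.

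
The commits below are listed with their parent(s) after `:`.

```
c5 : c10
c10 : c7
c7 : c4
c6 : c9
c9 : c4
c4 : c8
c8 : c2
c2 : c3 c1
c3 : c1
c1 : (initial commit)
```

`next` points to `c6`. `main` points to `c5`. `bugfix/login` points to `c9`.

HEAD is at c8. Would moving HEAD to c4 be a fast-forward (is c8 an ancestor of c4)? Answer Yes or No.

A fast-forward from c8 to c4 is possible iff c8 is an ancestor of c4.
Ancestors of c4: {c1, c2, c3, c4, c8}.
c8 is among them, so fast-forward is possible.

Yes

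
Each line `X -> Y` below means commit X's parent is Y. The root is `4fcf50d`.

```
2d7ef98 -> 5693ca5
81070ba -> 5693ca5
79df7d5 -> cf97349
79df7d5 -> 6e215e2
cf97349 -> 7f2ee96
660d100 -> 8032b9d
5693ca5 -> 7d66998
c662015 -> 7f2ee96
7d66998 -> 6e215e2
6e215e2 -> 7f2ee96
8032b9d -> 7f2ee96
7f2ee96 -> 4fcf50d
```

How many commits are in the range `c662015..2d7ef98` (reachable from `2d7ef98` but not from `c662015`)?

4

Reachable from 2d7ef98: {2d7ef98, 4fcf50d, 5693ca5, 6e215e2, 7d66998, 7f2ee96}.
Reachable from c662015: {4fcf50d, 7f2ee96, c662015}.
In 2d7ef98's history but not c662015's: {2d7ef98, 5693ca5, 6e215e2, 7d66998} — 4 commits.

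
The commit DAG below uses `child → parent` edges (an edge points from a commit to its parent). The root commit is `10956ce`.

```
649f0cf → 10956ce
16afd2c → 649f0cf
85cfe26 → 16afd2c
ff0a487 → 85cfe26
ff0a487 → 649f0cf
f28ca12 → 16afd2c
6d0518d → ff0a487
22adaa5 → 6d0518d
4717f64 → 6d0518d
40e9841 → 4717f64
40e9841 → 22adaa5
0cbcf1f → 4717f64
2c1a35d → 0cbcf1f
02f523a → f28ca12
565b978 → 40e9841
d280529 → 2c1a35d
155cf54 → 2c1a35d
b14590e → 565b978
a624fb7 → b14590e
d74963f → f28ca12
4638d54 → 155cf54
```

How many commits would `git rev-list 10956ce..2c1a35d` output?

Reachable from 2c1a35d: {0cbcf1f, 10956ce, 16afd2c, 2c1a35d, 4717f64, 649f0cf, 6d0518d, 85cfe26, ff0a487}.
Reachable from 10956ce: {10956ce}.
In 2c1a35d's history but not 10956ce's: {0cbcf1f, 16afd2c, 2c1a35d, 4717f64, 649f0cf, 6d0518d, 85cfe26, ff0a487} — 8 commits.

8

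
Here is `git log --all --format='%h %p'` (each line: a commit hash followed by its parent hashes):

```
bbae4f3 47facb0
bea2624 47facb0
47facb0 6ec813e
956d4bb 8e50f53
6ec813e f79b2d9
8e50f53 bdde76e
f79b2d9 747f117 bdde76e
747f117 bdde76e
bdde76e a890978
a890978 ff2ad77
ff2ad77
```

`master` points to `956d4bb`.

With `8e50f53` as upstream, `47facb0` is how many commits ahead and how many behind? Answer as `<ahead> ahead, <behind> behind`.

Reachable from 47facb0: {47facb0, 6ec813e, 747f117, a890978, bdde76e, f79b2d9, ff2ad77}.
Reachable from 8e50f53: {8e50f53, a890978, bdde76e, ff2ad77}.
Only in 47facb0's history (ahead): {47facb0, 6ec813e, 747f117, f79b2d9} — 4.
Only in 8e50f53's history (behind): {8e50f53} — 1.

4 ahead, 1 behind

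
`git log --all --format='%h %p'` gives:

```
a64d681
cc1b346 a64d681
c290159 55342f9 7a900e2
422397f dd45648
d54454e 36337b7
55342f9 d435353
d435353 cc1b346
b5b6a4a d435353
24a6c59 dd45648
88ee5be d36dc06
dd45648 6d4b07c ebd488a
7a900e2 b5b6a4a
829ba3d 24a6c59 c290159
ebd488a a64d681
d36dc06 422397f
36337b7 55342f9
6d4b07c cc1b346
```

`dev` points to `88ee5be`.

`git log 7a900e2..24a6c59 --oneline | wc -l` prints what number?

Reachable from 24a6c59: {24a6c59, 6d4b07c, a64d681, cc1b346, dd45648, ebd488a}.
Reachable from 7a900e2: {7a900e2, a64d681, b5b6a4a, cc1b346, d435353}.
In 24a6c59's history but not 7a900e2's: {24a6c59, 6d4b07c, dd45648, ebd488a} — 4 commits.

4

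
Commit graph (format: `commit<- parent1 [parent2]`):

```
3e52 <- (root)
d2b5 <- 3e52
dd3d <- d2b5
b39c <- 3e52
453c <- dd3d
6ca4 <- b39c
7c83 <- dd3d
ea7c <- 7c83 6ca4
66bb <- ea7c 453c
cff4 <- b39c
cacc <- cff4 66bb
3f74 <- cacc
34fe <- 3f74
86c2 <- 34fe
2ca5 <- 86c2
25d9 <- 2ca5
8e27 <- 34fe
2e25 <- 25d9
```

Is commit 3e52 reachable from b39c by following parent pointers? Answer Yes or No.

Ancestors of b39c (commits reachable by following parents): {3e52, b39c}.
3e52 is in that set, so it is an ancestor of b39c.

Yes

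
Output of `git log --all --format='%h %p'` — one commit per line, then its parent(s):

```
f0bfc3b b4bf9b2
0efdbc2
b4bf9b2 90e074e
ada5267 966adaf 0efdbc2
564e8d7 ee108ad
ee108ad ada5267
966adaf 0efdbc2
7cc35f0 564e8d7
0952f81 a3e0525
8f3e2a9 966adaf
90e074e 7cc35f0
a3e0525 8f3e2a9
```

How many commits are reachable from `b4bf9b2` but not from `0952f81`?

6

Reachable from b4bf9b2: {0efdbc2, 564e8d7, 7cc35f0, 90e074e, 966adaf, ada5267, b4bf9b2, ee108ad}.
Reachable from 0952f81: {0952f81, 0efdbc2, 8f3e2a9, 966adaf, a3e0525}.
In b4bf9b2's history but not 0952f81's: {564e8d7, 7cc35f0, 90e074e, ada5267, b4bf9b2, ee108ad} — 6 commits.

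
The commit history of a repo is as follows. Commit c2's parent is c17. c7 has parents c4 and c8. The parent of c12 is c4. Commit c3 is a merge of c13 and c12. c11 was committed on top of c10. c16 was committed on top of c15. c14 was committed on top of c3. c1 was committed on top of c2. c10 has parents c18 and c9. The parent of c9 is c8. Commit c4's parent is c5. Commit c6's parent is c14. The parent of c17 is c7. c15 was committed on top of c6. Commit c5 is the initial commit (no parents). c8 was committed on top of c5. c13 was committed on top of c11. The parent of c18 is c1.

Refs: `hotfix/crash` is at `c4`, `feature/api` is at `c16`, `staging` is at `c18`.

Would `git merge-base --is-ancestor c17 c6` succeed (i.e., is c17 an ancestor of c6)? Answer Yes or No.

Yes

Ancestors of c6 (commits reachable by following parents): {c1, c10, c11, c12, c13, c14, c17, c18, c2, c3, c4, c5, c6, c7, c8, c9}.
c17 is in that set, so it is an ancestor of c6.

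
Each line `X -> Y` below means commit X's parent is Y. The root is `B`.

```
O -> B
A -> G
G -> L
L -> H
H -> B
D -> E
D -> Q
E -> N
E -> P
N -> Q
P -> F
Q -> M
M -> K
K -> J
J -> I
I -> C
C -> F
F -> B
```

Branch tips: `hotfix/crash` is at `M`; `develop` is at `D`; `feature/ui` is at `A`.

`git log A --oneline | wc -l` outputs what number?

5

Walking parent pointers from A: reachable set = {A, B, G, H, L}.
That is 5 commits.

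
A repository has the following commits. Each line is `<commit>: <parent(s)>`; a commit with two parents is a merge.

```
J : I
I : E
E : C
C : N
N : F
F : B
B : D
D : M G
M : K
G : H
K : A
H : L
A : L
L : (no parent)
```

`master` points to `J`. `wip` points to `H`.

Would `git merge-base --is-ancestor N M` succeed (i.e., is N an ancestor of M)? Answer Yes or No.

Ancestors of M: {A, K, L, M}.
N is not in that set, so it is not an ancestor of M.

No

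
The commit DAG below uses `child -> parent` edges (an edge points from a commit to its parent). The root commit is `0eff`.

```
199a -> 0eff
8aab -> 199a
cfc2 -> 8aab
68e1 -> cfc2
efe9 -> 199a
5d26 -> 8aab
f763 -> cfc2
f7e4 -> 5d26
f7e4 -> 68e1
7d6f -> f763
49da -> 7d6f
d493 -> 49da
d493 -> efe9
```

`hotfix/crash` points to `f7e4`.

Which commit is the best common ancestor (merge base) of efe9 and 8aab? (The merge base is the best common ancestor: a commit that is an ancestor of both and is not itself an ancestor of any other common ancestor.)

Ancestors of efe9: {0eff, 199a, efe9}.
Ancestors of 8aab: {0eff, 199a, 8aab}.
Common ancestors: {0eff, 199a}.
Among these, 199a is not an ancestor of any other common ancestor — it is the merge base.

199a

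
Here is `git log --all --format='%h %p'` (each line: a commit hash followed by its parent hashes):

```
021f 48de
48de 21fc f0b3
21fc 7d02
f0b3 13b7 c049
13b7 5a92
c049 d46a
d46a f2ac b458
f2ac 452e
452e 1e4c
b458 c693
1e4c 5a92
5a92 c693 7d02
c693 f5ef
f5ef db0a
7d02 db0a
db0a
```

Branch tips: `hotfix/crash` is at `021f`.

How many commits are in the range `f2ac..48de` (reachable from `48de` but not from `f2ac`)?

7

Reachable from 48de: {13b7, 1e4c, 21fc, 452e, 48de, 5a92, 7d02, b458, c049, c693, d46a, db0a, f0b3, f2ac, f5ef}.
Reachable from f2ac: {1e4c, 452e, 5a92, 7d02, c693, db0a, f2ac, f5ef}.
In 48de's history but not f2ac's: {13b7, 21fc, 48de, b458, c049, d46a, f0b3} — 7 commits.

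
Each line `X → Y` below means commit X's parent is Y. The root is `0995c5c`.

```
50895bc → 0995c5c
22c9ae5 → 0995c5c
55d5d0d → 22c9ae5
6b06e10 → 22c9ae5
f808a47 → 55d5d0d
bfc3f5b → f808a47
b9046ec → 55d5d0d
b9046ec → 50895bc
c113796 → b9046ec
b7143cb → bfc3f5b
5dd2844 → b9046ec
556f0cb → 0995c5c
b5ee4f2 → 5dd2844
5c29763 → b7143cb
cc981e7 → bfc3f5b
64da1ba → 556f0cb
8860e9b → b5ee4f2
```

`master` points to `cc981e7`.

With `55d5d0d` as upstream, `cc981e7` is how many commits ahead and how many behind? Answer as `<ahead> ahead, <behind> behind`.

Reachable from cc981e7: {0995c5c, 22c9ae5, 55d5d0d, bfc3f5b, cc981e7, f808a47}.
Reachable from 55d5d0d: {0995c5c, 22c9ae5, 55d5d0d}.
Only in cc981e7's history (ahead): {bfc3f5b, cc981e7, f808a47} — 3.
Only in 55d5d0d's history (behind): {} — 0.

3 ahead, 0 behind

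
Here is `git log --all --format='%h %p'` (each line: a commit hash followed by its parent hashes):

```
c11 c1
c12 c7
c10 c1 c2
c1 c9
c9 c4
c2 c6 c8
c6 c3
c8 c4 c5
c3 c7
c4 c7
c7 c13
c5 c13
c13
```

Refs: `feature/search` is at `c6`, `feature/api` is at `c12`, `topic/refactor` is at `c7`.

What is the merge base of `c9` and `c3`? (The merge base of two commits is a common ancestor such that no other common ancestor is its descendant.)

Ancestors of c9: {c13, c4, c7, c9}.
Ancestors of c3: {c13, c3, c7}.
Common ancestors: {c13, c7}.
Among these, c7 is not an ancestor of any other common ancestor — it is the merge base.

c7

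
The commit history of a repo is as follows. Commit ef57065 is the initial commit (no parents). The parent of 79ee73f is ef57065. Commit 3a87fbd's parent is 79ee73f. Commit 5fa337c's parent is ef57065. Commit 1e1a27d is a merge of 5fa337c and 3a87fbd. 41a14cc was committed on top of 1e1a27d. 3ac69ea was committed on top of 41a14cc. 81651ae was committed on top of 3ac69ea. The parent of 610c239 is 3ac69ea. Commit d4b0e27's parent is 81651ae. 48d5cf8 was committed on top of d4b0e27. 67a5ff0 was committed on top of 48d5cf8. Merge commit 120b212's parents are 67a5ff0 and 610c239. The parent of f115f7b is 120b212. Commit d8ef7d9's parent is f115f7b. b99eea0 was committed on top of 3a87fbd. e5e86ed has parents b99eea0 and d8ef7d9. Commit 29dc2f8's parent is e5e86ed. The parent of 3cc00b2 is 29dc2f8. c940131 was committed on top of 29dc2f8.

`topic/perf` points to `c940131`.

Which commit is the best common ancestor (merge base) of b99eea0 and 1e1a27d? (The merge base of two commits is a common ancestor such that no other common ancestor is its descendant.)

3a87fbd

Ancestors of b99eea0: {3a87fbd, 79ee73f, b99eea0, ef57065}.
Ancestors of 1e1a27d: {1e1a27d, 3a87fbd, 5fa337c, 79ee73f, ef57065}.
Common ancestors: {3a87fbd, 79ee73f, ef57065}.
Among these, 3a87fbd is not an ancestor of any other common ancestor — it is the merge base.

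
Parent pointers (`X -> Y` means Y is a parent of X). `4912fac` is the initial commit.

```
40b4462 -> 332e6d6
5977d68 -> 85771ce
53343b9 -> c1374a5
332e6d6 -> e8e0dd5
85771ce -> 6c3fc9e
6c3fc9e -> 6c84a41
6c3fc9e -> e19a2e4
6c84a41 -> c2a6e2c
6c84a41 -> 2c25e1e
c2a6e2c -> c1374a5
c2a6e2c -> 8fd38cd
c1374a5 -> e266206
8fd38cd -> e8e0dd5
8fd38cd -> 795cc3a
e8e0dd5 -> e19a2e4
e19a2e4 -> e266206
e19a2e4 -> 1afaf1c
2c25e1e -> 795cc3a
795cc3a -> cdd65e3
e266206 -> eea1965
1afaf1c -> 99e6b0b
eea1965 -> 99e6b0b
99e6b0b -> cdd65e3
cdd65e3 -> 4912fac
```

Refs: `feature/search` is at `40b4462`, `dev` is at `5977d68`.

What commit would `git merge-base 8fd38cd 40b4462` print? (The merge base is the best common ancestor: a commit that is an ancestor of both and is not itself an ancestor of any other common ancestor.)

Ancestors of 8fd38cd: {1afaf1c, 4912fac, 795cc3a, 8fd38cd, 99e6b0b, cdd65e3, e19a2e4, e266206, e8e0dd5, eea1965}.
Ancestors of 40b4462: {1afaf1c, 332e6d6, 40b4462, 4912fac, 99e6b0b, cdd65e3, e19a2e4, e266206, e8e0dd5, eea1965}.
Common ancestors: {1afaf1c, 4912fac, 99e6b0b, cdd65e3, e19a2e4, e266206, e8e0dd5, eea1965}.
Among these, e8e0dd5 is not an ancestor of any other common ancestor — it is the merge base.

e8e0dd5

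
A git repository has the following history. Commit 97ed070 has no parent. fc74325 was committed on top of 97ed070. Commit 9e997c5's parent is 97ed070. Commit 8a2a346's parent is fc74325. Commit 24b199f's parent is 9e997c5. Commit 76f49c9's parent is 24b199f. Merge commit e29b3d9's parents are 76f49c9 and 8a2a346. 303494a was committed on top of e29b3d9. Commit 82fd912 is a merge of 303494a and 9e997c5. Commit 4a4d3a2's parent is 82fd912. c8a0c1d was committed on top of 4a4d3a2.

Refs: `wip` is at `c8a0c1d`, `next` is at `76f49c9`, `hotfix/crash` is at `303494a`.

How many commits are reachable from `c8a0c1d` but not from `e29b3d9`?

4

Reachable from c8a0c1d: {24b199f, 303494a, 4a4d3a2, 76f49c9, 82fd912, 8a2a346, 97ed070, 9e997c5, c8a0c1d, e29b3d9, fc74325}.
Reachable from e29b3d9: {24b199f, 76f49c9, 8a2a346, 97ed070, 9e997c5, e29b3d9, fc74325}.
In c8a0c1d's history but not e29b3d9's: {303494a, 4a4d3a2, 82fd912, c8a0c1d} — 4 commits.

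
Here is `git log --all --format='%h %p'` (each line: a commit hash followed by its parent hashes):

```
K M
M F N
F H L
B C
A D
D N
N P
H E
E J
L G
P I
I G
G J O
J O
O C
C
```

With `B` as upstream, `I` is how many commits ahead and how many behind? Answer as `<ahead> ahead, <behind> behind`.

Reachable from I: {C, G, I, J, O}.
Reachable from B: {B, C}.
Only in I's history (ahead): {G, I, J, O} — 4.
Only in B's history (behind): {B} — 1.

4 ahead, 1 behind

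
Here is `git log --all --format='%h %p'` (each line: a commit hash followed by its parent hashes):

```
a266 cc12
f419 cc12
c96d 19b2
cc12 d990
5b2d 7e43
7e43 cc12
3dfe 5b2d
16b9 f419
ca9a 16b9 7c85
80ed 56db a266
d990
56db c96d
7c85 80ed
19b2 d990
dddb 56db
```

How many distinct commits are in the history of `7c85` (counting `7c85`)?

Walking parent pointers from 7c85: reachable set = {19b2, 56db, 7c85, 80ed, a266, c96d, cc12, d990}.
That is 8 commits.

8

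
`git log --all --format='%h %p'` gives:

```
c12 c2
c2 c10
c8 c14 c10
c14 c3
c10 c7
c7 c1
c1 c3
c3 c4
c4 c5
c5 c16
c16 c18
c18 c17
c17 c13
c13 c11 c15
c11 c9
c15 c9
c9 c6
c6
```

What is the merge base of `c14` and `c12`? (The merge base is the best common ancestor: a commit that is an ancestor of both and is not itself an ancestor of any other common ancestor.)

c3

Ancestors of c14: {c11, c13, c14, c15, c16, c17, c18, c3, c4, c5, c6, c9}.
Ancestors of c12: {c1, c10, c11, c12, c13, c15, c16, c17, c18, c2, c3, c4, c5, c6, c7, c9}.
Common ancestors: {c11, c13, c15, c16, c17, c18, c3, c4, c5, c6, c9}.
Among these, c3 is not an ancestor of any other common ancestor — it is the merge base.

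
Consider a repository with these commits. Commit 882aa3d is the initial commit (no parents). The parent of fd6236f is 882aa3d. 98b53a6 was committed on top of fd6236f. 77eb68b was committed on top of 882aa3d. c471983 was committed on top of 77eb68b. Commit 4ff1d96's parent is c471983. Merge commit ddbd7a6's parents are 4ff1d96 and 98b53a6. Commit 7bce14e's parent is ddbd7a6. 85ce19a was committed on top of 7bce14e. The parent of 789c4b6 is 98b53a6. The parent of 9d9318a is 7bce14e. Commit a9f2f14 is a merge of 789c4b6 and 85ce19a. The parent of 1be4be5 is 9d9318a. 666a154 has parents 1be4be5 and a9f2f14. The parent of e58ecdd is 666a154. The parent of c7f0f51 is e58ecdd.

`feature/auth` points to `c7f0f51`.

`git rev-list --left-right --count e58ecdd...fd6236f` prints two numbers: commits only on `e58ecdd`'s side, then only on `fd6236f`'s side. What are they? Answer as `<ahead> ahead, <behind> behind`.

Reachable from e58ecdd: {1be4be5, 4ff1d96, 666a154, 77eb68b, 789c4b6, 7bce14e, 85ce19a, 882aa3d, 98b53a6, 9d9318a, a9f2f14, c471983, ddbd7a6, e58ecdd, fd6236f}.
Reachable from fd6236f: {882aa3d, fd6236f}.
Only in e58ecdd's history (ahead): {1be4be5, 4ff1d96, 666a154, 77eb68b, 789c4b6, 7bce14e, 85ce19a, 98b53a6, 9d9318a, a9f2f14, c471983, ddbd7a6, e58ecdd} — 13.
Only in fd6236f's history (behind): {} — 0.

13 ahead, 0 behind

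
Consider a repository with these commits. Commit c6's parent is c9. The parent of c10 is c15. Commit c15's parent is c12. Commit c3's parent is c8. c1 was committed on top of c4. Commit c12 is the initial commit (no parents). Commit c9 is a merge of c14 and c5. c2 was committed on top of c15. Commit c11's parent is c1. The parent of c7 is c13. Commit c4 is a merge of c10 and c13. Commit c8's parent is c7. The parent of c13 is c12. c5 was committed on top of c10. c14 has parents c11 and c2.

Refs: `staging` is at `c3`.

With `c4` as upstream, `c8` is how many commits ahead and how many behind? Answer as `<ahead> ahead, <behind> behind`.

2 ahead, 3 behind

Reachable from c8: {c12, c13, c7, c8}.
Reachable from c4: {c10, c12, c13, c15, c4}.
Only in c8's history (ahead): {c7, c8} — 2.
Only in c4's history (behind): {c10, c15, c4} — 3.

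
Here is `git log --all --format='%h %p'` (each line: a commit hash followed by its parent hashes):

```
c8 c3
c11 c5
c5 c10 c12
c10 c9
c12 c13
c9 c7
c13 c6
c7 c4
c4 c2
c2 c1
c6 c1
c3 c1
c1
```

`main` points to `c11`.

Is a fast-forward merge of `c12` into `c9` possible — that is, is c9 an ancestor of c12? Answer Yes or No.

No

A fast-forward from c9 to c12 is possible iff c9 is an ancestor of c12.
Ancestors of c12: {c1, c12, c13, c6}.
c9 is not among them, so fast-forward is not possible.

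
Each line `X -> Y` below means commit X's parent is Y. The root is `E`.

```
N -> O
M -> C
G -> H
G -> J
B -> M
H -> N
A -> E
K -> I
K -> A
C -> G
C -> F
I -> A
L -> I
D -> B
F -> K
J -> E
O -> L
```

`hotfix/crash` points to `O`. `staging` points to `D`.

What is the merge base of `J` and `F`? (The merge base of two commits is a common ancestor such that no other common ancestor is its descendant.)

Ancestors of J: {E, J}.
Ancestors of F: {A, E, F, I, K}.
Common ancestors: {E}.
The only common ancestor is E, so it is the merge base.

E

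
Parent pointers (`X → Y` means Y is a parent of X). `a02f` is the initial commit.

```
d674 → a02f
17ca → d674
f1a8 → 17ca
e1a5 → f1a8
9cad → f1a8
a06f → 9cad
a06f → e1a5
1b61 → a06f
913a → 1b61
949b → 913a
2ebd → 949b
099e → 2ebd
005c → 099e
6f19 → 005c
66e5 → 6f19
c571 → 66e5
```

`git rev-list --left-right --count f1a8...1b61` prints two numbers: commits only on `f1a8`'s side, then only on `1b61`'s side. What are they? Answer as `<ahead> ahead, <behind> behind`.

Reachable from f1a8: {17ca, a02f, d674, f1a8}.
Reachable from 1b61: {17ca, 1b61, 9cad, a02f, a06f, d674, e1a5, f1a8}.
Only in f1a8's history (ahead): {} — 0.
Only in 1b61's history (behind): {1b61, 9cad, a06f, e1a5} — 4.

0 ahead, 4 behind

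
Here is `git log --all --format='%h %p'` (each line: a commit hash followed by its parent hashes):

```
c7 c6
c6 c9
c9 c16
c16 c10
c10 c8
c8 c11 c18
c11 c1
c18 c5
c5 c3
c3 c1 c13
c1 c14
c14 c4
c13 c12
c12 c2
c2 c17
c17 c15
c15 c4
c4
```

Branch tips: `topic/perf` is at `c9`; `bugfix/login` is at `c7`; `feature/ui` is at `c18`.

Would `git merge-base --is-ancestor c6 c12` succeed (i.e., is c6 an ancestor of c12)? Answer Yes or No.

No

Ancestors of c12: {c12, c15, c17, c2, c4}.
c6 is not in that set, so it is not an ancestor of c12.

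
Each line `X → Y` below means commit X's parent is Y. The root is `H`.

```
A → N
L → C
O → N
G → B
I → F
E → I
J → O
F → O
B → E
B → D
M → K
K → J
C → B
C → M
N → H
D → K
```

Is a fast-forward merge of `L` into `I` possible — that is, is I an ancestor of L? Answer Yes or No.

Yes

A fast-forward from I to L is possible iff I is an ancestor of L.
Ancestors of L: {B, C, D, E, F, H, I, J, K, L, M, N, O}.
I is among them, so fast-forward is possible.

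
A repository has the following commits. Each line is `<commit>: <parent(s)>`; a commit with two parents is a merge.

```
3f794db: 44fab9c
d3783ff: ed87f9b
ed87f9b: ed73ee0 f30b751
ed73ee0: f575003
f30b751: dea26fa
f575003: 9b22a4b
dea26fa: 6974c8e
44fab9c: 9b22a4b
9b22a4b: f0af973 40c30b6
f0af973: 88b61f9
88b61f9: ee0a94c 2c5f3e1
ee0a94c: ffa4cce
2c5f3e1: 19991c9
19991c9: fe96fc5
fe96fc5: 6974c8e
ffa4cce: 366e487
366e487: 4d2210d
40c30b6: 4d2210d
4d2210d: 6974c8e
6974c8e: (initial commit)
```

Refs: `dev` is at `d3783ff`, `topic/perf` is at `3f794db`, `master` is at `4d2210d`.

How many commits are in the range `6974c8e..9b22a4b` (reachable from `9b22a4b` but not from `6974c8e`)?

Reachable from 9b22a4b: {19991c9, 2c5f3e1, 366e487, 40c30b6, 4d2210d, 6974c8e, 88b61f9, 9b22a4b, ee0a94c, f0af973, fe96fc5, ffa4cce}.
Reachable from 6974c8e: {6974c8e}.
In 9b22a4b's history but not 6974c8e's: {19991c9, 2c5f3e1, 366e487, 40c30b6, 4d2210d, 88b61f9, 9b22a4b, ee0a94c, f0af973, fe96fc5, ffa4cce} — 11 commits.

11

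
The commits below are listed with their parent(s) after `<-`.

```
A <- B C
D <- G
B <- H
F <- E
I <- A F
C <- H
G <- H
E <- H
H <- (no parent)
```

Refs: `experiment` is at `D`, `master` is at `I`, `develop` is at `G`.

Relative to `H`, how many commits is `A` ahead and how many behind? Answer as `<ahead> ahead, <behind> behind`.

Reachable from A: {A, B, C, H}.
Reachable from H: {H}.
Only in A's history (ahead): {A, B, C} — 3.
Only in H's history (behind): {} — 0.

3 ahead, 0 behind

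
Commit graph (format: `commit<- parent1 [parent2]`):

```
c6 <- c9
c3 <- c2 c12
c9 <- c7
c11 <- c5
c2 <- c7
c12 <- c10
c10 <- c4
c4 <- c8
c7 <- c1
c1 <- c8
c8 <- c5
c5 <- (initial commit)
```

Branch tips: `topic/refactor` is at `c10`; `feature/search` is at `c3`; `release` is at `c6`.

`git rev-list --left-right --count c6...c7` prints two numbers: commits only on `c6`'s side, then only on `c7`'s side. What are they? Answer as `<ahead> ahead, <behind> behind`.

2 ahead, 0 behind

Reachable from c6: {c1, c5, c6, c7, c8, c9}.
Reachable from c7: {c1, c5, c7, c8}.
Only in c6's history (ahead): {c6, c9} — 2.
Only in c7's history (behind): {} — 0.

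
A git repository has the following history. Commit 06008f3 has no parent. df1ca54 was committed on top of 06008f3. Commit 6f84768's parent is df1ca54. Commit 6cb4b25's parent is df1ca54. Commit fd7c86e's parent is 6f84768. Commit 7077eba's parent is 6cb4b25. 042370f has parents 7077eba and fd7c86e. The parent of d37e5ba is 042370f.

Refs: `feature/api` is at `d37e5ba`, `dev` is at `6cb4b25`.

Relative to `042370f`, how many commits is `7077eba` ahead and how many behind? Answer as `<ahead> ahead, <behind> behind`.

0 ahead, 3 behind

Reachable from 7077eba: {06008f3, 6cb4b25, 7077eba, df1ca54}.
Reachable from 042370f: {042370f, 06008f3, 6cb4b25, 6f84768, 7077eba, df1ca54, fd7c86e}.
Only in 7077eba's history (ahead): {} — 0.
Only in 042370f's history (behind): {042370f, 6f84768, fd7c86e} — 3.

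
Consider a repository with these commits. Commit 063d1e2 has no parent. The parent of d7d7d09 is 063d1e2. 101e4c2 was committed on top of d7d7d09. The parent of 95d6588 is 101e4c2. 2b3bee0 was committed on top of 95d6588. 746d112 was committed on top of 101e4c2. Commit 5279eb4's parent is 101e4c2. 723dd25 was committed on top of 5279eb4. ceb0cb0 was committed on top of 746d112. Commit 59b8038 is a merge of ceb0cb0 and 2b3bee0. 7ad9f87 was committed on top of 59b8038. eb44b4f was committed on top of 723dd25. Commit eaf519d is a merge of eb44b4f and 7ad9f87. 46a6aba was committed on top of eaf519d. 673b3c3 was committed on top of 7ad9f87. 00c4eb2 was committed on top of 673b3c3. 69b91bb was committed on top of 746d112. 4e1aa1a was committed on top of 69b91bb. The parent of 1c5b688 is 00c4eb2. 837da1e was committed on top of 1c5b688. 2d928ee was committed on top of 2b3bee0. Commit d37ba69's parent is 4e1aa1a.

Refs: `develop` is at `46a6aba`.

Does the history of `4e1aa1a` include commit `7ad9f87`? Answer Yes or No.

Ancestors of 4e1aa1a: {063d1e2, 101e4c2, 4e1aa1a, 69b91bb, 746d112, d7d7d09}.
7ad9f87 is not in that set, so it is not an ancestor of 4e1aa1a.

No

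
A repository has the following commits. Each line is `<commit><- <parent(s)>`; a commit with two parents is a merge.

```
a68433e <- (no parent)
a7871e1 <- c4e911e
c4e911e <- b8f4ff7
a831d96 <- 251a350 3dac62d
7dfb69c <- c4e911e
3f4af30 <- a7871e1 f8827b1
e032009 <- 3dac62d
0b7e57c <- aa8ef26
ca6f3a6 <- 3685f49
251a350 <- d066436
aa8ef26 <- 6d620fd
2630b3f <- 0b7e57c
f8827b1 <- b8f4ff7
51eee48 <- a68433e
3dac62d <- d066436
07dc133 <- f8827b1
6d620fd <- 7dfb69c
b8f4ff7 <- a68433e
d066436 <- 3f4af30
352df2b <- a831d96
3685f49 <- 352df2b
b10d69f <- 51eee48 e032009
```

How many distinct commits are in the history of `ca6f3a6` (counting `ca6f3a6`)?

13

Walking parent pointers from ca6f3a6: reachable set = {251a350, 352df2b, 3685f49, 3dac62d, 3f4af30, a68433e, a7871e1, a831d96, b8f4ff7, c4e911e, ca6f3a6, d066436, f8827b1}.
That is 13 commits.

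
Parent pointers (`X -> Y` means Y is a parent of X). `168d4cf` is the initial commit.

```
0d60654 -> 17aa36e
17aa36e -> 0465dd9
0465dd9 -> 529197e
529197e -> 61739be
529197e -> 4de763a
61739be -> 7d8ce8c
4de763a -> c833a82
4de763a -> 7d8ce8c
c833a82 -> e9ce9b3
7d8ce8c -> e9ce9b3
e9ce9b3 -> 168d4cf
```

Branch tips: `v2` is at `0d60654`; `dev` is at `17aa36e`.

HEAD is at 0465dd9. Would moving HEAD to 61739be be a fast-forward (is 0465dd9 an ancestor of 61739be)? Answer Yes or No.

No

A fast-forward from 0465dd9 to 61739be is possible iff 0465dd9 is an ancestor of 61739be.
Ancestors of 61739be: {168d4cf, 61739be, 7d8ce8c, e9ce9b3}.
0465dd9 is not among them, so fast-forward is not possible.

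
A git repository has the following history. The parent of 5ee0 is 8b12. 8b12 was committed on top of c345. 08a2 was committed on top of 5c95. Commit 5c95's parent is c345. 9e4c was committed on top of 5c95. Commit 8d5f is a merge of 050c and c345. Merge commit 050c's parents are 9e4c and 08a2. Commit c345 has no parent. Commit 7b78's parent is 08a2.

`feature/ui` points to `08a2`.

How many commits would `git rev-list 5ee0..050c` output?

4

Reachable from 050c: {050c, 08a2, 5c95, 9e4c, c345}.
Reachable from 5ee0: {5ee0, 8b12, c345}.
In 050c's history but not 5ee0's: {050c, 08a2, 5c95, 9e4c} — 4 commits.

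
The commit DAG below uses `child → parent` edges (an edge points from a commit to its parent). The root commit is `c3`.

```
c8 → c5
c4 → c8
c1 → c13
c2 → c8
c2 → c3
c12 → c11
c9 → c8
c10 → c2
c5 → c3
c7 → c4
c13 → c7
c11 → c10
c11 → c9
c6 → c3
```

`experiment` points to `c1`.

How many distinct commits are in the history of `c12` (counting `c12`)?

Walking parent pointers from c12: reachable set = {c10, c11, c12, c2, c3, c5, c8, c9}.
That is 8 commits.

8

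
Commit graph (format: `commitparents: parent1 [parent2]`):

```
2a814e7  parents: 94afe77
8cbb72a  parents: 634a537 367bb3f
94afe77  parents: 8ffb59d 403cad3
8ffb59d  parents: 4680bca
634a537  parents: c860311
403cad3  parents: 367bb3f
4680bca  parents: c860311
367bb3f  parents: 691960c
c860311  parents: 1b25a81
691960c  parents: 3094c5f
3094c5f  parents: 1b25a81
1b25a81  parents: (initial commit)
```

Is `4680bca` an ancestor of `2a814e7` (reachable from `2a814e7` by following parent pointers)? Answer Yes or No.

Ancestors of 2a814e7 (commits reachable by following parents): {1b25a81, 2a814e7, 3094c5f, 367bb3f, 403cad3, 4680bca, 691960c, 8ffb59d, 94afe77, c860311}.
4680bca is in that set, so it is an ancestor of 2a814e7.

Yes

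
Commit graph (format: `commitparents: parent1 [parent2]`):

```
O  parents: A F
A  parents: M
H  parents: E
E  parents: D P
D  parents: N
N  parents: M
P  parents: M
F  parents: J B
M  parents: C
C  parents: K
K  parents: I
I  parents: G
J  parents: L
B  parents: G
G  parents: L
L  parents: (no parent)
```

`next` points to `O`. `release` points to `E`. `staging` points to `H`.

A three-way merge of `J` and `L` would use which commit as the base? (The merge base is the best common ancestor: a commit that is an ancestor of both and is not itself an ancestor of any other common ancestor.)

Ancestors of J: {J, L}.
Ancestors of L: {L}.
Common ancestors: {L}.
The only common ancestor is L, so it is the merge base.

L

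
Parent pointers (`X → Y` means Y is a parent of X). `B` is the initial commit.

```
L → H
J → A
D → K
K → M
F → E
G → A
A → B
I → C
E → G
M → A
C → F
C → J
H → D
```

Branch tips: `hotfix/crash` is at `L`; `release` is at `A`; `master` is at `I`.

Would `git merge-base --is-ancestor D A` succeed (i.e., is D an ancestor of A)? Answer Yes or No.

No

Ancestors of A: {A, B}.
D is not in that set, so it is not an ancestor of A.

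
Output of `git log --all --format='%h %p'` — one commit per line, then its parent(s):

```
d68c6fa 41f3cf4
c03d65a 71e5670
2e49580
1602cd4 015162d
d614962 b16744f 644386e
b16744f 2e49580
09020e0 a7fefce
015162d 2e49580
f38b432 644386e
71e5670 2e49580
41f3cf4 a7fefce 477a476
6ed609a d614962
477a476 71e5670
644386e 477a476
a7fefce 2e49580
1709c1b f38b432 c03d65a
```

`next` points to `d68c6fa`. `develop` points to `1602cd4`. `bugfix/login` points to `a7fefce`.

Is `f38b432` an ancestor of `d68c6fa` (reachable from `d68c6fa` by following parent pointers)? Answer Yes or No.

No

Ancestors of d68c6fa: {2e49580, 41f3cf4, 477a476, 71e5670, a7fefce, d68c6fa}.
f38b432 is not in that set, so it is not an ancestor of d68c6fa.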